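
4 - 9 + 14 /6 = -8 /3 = -2.67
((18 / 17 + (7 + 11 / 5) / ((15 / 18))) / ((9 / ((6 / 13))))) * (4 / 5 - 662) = -11332968 / 27625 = -410.24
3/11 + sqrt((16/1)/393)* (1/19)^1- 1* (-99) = 4* sqrt(393)/7467 + 1092/11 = 99.28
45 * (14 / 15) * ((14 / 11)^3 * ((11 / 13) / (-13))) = -115248 / 20449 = -5.64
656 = 656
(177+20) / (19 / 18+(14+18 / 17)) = 60282 / 4931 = 12.23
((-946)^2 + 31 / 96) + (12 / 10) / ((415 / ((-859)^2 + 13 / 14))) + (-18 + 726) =1251833695811 / 1394400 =897757.96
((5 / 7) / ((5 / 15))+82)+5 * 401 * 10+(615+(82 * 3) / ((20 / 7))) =1458467 / 70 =20835.24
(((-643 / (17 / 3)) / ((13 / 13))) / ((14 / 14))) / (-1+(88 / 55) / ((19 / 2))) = 183255 / 1343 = 136.45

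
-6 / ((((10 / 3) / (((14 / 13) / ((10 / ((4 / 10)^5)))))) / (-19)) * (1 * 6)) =6384 / 1015625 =0.01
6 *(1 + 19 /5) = 28.80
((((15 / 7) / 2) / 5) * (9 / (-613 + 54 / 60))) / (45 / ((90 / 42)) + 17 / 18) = -486 / 3384913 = -0.00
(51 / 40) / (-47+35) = -0.11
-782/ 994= -391/ 497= -0.79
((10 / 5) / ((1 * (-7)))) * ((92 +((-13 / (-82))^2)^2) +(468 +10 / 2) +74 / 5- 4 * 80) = -58730759429 / 791213080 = -74.23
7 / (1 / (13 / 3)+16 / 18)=819 / 131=6.25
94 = 94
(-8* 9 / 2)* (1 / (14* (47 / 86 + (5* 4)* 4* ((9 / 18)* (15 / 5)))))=-1548 / 72569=-0.02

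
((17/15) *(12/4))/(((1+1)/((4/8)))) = 17/20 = 0.85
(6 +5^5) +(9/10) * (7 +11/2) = 12569/4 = 3142.25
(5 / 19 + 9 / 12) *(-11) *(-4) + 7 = 980 / 19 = 51.58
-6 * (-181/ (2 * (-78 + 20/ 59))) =-32037/ 4582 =-6.99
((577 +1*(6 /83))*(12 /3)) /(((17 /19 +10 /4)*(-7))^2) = 4.09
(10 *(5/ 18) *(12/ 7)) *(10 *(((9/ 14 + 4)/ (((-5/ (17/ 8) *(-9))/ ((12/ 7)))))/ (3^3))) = 55250/ 83349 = 0.66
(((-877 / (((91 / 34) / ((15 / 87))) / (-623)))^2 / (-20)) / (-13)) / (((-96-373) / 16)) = -140853301104080 / 866560513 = -162542.95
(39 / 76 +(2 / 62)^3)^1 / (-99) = -1161925 / 224147484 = -0.01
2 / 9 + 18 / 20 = 101 / 90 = 1.12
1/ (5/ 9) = 9/ 5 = 1.80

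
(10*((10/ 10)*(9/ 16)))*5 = 225/ 8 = 28.12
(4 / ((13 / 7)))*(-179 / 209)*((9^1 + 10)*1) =-35.05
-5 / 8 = -0.62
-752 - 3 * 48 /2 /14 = -757.14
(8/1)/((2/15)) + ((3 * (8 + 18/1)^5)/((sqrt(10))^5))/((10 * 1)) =60 + 2227758 * sqrt(10)/625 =11331.66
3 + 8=11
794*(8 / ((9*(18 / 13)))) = 509.73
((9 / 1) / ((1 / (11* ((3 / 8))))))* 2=297 / 4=74.25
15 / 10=3 / 2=1.50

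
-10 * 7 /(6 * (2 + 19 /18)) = -42 /11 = -3.82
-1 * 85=-85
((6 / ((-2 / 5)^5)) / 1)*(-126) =590625 / 8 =73828.12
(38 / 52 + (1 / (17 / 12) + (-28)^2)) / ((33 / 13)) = 309.41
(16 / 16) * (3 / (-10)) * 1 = -0.30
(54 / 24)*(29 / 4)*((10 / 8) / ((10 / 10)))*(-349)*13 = -5920785 / 64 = -92512.27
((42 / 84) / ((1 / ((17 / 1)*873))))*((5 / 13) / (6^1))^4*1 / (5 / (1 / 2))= 206125 / 16451136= 0.01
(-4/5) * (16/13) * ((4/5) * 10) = -512/65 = -7.88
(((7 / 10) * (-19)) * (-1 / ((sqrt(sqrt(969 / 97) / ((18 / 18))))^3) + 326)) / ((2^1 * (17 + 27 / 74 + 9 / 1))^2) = -29678551 / 19032005 + 9583 * 969^(1 / 4) * 97^(3 / 4) / 1941264510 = -1.56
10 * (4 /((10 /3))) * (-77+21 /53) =-48720 /53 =-919.25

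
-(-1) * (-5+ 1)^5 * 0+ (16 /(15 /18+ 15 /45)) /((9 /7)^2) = 224 /27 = 8.30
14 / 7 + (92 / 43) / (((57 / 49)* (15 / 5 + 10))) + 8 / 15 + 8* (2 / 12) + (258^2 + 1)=10605441533 / 159315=66569.01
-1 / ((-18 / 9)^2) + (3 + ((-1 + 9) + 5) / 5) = 107 / 20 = 5.35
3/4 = 0.75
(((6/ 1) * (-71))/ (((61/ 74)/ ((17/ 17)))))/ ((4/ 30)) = -236430/ 61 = -3875.90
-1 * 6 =-6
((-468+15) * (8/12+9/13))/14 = -8003/182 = -43.97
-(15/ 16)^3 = -0.82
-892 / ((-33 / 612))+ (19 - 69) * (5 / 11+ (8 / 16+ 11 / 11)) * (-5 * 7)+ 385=20348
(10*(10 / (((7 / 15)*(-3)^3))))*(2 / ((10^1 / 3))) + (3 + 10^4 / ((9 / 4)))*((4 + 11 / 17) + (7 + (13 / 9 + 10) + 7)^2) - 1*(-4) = 251580516248 / 86751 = 2900030.16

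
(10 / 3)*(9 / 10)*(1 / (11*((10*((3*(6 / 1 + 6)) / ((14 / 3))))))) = 7 / 1980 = 0.00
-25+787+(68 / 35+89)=29853 / 35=852.94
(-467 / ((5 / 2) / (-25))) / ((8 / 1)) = 2335 / 4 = 583.75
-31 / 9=-3.44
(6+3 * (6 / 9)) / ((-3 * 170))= -4 / 255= -0.02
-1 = -1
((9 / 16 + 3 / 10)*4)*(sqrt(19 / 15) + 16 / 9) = 23*sqrt(285) / 100 + 92 / 15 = 10.02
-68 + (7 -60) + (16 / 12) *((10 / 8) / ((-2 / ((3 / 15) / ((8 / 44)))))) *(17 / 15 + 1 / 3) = -11011 / 90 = -122.34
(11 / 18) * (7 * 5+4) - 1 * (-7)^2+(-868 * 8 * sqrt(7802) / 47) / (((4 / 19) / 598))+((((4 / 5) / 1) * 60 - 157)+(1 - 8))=-19724432 * sqrt(7802) / 47 - 847 / 6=-37069034.52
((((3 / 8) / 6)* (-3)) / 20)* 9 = -27 / 320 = -0.08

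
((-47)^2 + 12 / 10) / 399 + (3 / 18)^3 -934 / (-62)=91766327 / 4452840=20.61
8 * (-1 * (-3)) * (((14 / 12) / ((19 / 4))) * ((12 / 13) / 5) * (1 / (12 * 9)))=112 / 11115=0.01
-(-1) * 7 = 7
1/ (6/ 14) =7/ 3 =2.33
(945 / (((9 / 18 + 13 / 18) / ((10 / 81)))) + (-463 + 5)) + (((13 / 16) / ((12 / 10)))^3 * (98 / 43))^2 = -1440985307368163413 / 3980127671156736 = -362.04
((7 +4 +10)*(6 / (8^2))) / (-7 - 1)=-63 / 256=-0.25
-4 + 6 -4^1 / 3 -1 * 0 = 2 / 3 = 0.67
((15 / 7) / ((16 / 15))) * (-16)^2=3600 / 7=514.29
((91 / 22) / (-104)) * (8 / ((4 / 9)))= -63 / 88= -0.72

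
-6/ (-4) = 3/ 2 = 1.50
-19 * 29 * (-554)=305254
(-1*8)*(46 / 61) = -368 / 61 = -6.03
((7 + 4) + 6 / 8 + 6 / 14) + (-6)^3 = -5707 / 28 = -203.82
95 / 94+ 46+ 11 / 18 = 20144 / 423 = 47.62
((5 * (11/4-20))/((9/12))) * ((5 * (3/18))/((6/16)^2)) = -18400/27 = -681.48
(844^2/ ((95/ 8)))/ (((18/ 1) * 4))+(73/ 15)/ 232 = 165266113/ 198360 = 833.16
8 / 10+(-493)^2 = 1215249 / 5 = 243049.80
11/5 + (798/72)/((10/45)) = 2083/40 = 52.08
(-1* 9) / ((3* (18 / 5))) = -5 / 6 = -0.83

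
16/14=8/7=1.14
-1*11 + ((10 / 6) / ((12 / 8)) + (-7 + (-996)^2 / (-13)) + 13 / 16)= -142880399 / 1872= -76325.00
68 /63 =1.08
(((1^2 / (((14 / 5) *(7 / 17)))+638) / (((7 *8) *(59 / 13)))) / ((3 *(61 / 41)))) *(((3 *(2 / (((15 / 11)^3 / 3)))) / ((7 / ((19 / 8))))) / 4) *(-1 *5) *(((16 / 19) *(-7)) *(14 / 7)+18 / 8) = 1288071673603 / 79637289984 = 16.17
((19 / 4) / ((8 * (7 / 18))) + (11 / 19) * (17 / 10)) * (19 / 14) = 26717 / 7840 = 3.41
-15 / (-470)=3 / 94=0.03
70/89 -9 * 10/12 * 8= -5270/89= -59.21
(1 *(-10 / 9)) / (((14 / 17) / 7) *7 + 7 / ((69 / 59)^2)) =-89930 / 480893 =-0.19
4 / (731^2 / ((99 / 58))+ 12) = 198 / 15497063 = 0.00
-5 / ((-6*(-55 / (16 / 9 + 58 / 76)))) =-79 / 2052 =-0.04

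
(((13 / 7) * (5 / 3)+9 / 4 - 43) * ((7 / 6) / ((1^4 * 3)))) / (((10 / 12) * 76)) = -3163 / 13680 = -0.23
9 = 9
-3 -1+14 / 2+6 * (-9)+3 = -48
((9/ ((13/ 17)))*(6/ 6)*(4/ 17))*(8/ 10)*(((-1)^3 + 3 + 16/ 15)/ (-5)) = -2208/ 1625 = -1.36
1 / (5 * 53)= 1 / 265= 0.00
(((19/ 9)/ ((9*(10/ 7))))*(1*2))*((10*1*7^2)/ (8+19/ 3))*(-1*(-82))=1068788/ 1161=920.58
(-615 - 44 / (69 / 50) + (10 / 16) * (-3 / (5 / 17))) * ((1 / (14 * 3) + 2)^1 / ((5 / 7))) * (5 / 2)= -30650915 / 6624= -4627.25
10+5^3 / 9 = 215 / 9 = 23.89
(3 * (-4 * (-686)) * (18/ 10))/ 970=37044/ 2425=15.28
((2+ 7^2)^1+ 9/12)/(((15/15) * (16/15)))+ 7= 3553/64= 55.52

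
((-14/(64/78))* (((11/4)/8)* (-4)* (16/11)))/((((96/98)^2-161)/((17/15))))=-3714347/15370280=-0.24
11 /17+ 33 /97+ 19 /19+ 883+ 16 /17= 1460896 /1649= 885.93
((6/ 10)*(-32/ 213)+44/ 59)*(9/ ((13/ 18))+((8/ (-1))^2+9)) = 15256252/ 272285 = 56.03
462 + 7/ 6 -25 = 2629/ 6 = 438.17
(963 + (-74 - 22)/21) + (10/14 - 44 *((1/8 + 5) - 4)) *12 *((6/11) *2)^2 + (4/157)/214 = 3723953617/14228753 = 261.72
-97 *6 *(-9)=5238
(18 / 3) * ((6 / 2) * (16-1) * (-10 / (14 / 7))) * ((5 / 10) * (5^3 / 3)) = -28125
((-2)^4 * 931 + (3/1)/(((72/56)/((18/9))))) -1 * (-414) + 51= 46097/3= 15365.67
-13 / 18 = -0.72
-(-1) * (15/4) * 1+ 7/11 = 193/44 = 4.39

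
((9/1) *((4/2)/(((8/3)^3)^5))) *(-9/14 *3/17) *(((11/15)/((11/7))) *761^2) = -0.23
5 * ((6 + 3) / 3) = 15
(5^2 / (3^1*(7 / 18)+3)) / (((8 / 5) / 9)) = 135 / 4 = 33.75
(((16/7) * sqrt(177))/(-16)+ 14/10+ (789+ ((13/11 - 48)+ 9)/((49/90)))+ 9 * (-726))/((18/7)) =-7833101/3465 - sqrt(177)/18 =-2261.37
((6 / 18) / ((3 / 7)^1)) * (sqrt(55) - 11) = -77 / 9 + 7 * sqrt(55) / 9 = -2.79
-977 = -977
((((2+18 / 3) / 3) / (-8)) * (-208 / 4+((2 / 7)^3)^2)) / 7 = 2039228 / 823543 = 2.48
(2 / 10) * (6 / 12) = 1 / 10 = 0.10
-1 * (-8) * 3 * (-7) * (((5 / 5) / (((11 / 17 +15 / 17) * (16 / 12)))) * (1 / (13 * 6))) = -357 / 338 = -1.06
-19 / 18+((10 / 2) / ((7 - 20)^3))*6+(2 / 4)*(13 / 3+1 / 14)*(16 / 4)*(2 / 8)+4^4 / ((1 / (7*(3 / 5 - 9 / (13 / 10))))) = -31363436191 / 2768220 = -11329.82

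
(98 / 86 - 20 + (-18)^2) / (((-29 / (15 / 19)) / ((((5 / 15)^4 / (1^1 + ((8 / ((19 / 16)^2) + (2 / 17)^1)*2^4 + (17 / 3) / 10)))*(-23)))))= 4873795450 / 194681778417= 0.03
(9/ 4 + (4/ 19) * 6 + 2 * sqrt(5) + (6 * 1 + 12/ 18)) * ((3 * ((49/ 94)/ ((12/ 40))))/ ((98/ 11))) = 55 * sqrt(5)/ 47 + 127655/ 21432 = 8.57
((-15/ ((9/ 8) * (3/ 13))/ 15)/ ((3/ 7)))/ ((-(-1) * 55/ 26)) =-18928/ 4455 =-4.25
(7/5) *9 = 63/5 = 12.60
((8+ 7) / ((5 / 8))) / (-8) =-3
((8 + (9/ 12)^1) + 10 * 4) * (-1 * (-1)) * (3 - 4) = -195/ 4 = -48.75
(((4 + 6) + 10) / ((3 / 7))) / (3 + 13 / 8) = 1120 / 111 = 10.09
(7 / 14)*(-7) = -7 / 2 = -3.50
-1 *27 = -27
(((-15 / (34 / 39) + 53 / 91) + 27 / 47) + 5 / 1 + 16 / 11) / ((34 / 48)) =-184167180 / 13596583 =-13.55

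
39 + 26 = 65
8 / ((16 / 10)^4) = 625 / 512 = 1.22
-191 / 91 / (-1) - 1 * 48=-4177 / 91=-45.90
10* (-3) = -30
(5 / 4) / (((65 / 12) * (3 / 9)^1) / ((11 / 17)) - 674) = -495 / 265799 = -0.00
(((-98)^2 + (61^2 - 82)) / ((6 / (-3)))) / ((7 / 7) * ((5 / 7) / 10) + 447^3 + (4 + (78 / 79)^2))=-578546941 / 7803776310915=-0.00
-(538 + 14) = -552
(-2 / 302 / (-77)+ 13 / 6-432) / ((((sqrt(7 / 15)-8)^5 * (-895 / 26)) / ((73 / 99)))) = -0.00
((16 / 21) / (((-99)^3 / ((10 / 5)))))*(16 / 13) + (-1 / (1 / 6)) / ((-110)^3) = 341051 / 132445813500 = 0.00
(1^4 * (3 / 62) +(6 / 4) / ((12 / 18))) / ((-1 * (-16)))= 285 / 1984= 0.14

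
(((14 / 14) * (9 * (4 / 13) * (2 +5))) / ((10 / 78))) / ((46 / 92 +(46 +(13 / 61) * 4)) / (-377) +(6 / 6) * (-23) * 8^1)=-11590488 / 14114455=-0.82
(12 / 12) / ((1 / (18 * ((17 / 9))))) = 34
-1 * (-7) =7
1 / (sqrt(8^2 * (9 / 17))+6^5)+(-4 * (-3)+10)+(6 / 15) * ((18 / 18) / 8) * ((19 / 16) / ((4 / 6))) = 25228909847 / 1142138240-sqrt(17) / 42830184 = 22.09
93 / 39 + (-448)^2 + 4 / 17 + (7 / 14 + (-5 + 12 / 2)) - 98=88669673 / 442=200610.12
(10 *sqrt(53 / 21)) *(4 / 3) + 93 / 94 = 93 / 94 + 40 *sqrt(1113) / 63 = 22.17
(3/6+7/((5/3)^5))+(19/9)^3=10.45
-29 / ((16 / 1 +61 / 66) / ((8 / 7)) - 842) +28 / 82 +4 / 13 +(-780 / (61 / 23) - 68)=-5132182200030 / 14200280341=-361.41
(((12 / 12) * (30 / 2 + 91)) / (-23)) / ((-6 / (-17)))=-901 / 69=-13.06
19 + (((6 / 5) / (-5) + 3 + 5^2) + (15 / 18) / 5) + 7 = 8089 / 150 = 53.93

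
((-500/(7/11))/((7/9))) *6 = -297000/49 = -6061.22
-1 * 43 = -43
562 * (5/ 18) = 156.11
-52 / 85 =-0.61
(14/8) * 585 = 4095/4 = 1023.75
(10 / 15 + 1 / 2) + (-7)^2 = 301 / 6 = 50.17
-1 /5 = -0.20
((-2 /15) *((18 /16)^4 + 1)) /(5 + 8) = -10657 /399360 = -0.03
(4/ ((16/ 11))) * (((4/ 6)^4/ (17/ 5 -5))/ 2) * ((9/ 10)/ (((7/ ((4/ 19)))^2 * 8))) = -11/ 636804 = -0.00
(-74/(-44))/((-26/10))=-185/286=-0.65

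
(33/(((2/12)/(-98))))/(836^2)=-441/15884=-0.03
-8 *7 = -56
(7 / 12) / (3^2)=7 / 108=0.06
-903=-903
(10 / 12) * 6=5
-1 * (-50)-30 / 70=347 / 7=49.57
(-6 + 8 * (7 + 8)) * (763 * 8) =695856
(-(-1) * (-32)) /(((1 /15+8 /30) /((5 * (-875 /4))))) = 105000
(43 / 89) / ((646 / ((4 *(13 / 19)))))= 1118 / 546193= 0.00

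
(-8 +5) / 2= -3 / 2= -1.50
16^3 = 4096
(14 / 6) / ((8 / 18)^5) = 137781 / 1024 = 134.55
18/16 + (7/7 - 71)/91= 37/104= 0.36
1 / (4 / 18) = 9 / 2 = 4.50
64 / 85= 0.75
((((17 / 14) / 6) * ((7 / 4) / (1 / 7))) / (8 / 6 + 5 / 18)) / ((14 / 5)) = 255 / 464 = 0.55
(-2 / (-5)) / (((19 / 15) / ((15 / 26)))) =45 / 247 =0.18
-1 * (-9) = 9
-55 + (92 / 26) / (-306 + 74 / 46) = -5006773 / 91013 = -55.01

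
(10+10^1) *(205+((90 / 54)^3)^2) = 3301400 / 729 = 4528.67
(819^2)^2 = 449920319121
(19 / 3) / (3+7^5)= 19 / 50430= 0.00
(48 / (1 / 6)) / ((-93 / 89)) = -8544 / 31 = -275.61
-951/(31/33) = -1012.35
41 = 41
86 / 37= 2.32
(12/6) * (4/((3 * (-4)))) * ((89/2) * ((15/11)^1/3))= -13.48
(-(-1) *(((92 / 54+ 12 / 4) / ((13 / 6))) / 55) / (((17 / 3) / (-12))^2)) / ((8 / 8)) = 36576 / 206635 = 0.18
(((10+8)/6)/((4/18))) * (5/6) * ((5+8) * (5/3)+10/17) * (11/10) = 37455/136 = 275.40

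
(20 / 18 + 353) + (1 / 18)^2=114733 / 324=354.11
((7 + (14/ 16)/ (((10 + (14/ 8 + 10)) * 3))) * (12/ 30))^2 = 13402921/ 1703025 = 7.87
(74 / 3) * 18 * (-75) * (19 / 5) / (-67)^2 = -126540 / 4489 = -28.19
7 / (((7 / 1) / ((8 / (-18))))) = -4 / 9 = -0.44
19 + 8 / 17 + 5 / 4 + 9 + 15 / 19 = 39419 / 1292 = 30.51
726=726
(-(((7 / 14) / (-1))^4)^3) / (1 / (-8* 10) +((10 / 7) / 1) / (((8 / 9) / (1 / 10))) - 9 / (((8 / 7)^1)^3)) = 35 / 843112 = 0.00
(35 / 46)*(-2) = -35 / 23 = -1.52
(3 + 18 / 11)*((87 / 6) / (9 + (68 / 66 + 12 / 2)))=4437 / 1058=4.19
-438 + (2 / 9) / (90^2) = -15965099 / 36450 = -438.00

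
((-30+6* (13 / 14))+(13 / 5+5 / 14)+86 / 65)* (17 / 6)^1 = -62339 / 1092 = -57.09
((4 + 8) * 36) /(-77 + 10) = -432 /67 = -6.45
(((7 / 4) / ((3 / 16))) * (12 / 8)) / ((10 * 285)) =0.00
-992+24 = -968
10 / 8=5 / 4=1.25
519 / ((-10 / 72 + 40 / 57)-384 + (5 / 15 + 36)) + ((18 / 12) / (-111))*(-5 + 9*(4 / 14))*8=-1546928 / 1254929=-1.23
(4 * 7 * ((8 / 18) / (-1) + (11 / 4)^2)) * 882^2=155044575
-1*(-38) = 38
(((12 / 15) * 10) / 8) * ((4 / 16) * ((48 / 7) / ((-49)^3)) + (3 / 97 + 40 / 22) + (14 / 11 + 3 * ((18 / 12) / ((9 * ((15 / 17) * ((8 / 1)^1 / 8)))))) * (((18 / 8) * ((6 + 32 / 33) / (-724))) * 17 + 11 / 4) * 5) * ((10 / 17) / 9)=9974121986840845 / 6424282526912712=1.55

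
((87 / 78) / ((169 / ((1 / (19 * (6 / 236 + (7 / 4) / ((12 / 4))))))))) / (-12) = -0.00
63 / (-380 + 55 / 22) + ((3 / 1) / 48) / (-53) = -107603 / 640240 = -0.17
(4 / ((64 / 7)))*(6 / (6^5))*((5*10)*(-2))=-175 / 5184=-0.03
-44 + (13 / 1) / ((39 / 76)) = -56 / 3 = -18.67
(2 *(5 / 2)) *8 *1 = 40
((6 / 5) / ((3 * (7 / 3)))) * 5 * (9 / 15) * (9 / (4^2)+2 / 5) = 99 / 200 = 0.50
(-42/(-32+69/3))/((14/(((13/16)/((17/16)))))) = 13/51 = 0.25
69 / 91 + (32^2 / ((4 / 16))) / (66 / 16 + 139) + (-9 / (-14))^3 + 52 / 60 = 3738359207 / 122533320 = 30.51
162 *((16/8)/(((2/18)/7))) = 20412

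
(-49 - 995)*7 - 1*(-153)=-7155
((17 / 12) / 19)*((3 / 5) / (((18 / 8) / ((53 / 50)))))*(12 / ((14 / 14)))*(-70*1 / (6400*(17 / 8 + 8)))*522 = -182903 / 1282500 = -0.14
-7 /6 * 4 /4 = -7 /6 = -1.17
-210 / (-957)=70 / 319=0.22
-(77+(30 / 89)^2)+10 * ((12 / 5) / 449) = -274066729 / 3556529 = -77.06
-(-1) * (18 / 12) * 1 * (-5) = -15 / 2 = -7.50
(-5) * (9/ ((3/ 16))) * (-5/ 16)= 75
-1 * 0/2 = 0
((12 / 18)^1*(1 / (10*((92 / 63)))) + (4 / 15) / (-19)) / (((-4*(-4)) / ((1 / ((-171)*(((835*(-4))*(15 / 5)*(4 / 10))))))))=0.00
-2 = -2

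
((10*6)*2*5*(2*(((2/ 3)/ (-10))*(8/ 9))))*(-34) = 21760/ 9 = 2417.78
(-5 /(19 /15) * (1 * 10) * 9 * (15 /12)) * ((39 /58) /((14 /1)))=-658125 /30856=-21.33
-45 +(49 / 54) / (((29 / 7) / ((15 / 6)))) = -139225 / 3132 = -44.45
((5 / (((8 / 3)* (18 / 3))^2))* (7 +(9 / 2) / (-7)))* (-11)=-1.37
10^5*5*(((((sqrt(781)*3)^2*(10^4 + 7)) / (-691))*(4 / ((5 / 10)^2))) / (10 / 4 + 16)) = -1125427248000000 / 25567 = -44018744788.20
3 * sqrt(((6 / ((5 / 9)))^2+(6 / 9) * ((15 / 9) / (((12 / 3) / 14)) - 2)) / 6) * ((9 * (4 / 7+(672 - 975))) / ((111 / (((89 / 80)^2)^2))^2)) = -8333758501671305477 * sqrt(160914) / 482328182784000000000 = -6.93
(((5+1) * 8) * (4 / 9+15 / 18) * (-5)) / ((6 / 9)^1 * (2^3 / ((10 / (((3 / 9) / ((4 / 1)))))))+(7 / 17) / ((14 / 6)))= -234600 / 169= -1388.17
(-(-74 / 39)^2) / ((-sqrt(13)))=1.00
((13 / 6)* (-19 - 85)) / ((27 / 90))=-6760 / 9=-751.11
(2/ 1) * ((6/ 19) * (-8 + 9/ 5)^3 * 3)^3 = -308391752882066544/ 13396484375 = -23020349.54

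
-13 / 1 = -13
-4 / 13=-0.31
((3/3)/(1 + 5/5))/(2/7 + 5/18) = 63/71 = 0.89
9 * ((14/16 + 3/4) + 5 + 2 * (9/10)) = 3033/40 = 75.82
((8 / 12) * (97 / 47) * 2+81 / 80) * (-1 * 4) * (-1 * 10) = 42461 / 282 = 150.57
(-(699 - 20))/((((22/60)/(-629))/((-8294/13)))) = -743138340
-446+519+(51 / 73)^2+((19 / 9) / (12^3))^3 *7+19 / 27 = 1487168915424682525 / 20044926262444032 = 74.19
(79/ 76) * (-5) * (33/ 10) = -2607/ 152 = -17.15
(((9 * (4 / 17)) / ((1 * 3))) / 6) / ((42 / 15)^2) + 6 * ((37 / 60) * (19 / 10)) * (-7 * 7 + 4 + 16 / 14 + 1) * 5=-1506.41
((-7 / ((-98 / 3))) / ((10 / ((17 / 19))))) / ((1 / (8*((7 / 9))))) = 34 / 285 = 0.12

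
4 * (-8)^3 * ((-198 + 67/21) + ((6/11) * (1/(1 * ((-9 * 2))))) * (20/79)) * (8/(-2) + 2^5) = 9708118016/869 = 11171597.26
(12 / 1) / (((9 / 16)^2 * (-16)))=-64 / 27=-2.37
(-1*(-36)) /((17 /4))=144 /17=8.47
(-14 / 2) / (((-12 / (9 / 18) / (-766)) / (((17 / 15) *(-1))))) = 45577 / 180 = 253.21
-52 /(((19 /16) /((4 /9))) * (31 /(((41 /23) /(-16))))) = 8528 /121923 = 0.07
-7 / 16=-0.44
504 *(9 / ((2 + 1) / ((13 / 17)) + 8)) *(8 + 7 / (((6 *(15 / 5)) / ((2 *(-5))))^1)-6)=-111384 / 155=-718.61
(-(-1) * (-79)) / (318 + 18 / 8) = -316 / 1281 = -0.25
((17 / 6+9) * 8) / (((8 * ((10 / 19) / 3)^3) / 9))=39446109 / 2000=19723.05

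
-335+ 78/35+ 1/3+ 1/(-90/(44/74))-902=-14387453/11655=-1234.44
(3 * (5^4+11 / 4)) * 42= 158193 / 2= 79096.50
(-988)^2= 976144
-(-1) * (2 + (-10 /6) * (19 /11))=-29 /33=-0.88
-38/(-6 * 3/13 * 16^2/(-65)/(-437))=7016035/2304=3045.15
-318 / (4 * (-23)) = 159 / 46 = 3.46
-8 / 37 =-0.22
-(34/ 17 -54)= 52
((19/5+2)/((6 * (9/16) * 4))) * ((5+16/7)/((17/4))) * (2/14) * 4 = 928/2205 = 0.42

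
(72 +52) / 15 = 124 / 15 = 8.27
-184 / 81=-2.27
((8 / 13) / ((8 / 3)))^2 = 9 / 169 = 0.05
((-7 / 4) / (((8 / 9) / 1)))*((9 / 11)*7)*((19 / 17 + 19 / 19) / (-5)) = 35721 / 7480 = 4.78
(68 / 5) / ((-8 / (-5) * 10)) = 17 / 20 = 0.85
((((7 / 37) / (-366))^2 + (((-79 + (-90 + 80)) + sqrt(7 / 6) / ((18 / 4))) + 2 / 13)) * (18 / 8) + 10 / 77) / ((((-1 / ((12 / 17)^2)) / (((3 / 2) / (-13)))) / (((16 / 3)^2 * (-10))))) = 62587458241424640 / 19157480435093 - 5120 * sqrt(42) / 3757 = 3258.17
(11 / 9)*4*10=440 / 9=48.89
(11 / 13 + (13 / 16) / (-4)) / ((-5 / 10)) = -1.29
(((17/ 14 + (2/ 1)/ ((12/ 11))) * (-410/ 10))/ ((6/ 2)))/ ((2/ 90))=-13120/ 7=-1874.29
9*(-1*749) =-6741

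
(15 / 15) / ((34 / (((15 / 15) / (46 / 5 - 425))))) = -5 / 70686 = -0.00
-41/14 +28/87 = -3175/1218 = -2.61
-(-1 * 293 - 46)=339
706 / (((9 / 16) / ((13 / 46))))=73424 / 207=354.71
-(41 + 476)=-517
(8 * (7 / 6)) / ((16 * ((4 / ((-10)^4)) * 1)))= 4375 / 3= 1458.33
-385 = -385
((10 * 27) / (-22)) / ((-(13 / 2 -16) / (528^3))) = -3613040640 / 19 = -190160033.68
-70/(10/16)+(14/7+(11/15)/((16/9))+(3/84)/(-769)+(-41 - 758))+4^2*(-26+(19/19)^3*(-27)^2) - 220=4357823779/430640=10119.41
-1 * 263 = -263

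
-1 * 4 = -4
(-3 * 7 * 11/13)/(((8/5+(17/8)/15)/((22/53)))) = -55440/13091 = -4.23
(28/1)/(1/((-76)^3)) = -12291328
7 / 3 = 2.33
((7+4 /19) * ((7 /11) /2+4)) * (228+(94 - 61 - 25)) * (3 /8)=121245 /44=2755.57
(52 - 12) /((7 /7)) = 40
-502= -502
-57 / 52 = -1.10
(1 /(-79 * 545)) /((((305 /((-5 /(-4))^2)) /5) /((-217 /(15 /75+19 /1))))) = 5425 /806816256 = 0.00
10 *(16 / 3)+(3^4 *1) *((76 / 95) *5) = 1132 / 3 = 377.33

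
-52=-52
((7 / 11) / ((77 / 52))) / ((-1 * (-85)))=0.01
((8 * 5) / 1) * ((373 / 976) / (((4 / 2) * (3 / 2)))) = 1865 / 366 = 5.10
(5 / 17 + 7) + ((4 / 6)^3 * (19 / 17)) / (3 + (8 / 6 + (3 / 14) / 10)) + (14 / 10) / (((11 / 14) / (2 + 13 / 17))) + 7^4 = 37143128821 / 15391035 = 2413.30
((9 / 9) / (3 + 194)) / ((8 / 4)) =1 / 394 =0.00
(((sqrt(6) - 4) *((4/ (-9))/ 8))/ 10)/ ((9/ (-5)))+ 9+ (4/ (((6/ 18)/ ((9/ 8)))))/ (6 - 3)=sqrt(6)/ 324+ 2185/ 162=13.50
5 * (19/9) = 95/9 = 10.56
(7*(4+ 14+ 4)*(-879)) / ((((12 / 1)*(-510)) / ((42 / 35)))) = 22561 / 850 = 26.54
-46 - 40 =-86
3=3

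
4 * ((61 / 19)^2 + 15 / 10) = 17050 / 361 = 47.23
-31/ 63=-0.49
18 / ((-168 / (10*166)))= -1245 / 7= -177.86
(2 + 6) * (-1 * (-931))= 7448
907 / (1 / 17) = 15419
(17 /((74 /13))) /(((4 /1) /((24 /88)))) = 0.20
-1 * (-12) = 12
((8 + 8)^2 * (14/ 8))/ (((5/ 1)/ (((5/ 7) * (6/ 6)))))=64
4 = 4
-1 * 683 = -683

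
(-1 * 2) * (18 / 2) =-18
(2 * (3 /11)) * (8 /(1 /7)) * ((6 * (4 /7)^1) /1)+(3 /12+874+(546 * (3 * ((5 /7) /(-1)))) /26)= 41095 /44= 933.98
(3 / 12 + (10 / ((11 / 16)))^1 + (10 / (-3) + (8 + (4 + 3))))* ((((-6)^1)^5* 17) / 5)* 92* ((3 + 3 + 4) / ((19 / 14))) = -474266102.81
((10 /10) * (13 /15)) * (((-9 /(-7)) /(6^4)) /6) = 13 /90720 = 0.00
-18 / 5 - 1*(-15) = 57 / 5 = 11.40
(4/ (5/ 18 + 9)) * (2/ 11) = 0.08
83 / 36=2.31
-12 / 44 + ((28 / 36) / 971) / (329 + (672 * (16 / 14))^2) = -15472041124 / 56730817737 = -0.27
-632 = -632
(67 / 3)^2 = 4489 / 9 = 498.78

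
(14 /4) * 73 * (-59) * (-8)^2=-964768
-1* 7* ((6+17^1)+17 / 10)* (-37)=63973 / 10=6397.30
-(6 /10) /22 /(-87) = 1 /3190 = 0.00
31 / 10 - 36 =-329 / 10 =-32.90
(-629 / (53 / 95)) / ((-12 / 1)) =59755 / 636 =93.95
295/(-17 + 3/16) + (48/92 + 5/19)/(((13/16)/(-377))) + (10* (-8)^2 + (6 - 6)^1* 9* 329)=258.26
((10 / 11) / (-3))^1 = -10 / 33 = -0.30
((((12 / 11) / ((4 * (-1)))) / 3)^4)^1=1 / 14641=0.00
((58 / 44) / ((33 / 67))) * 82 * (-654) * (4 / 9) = -69466136 / 1089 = -63788.92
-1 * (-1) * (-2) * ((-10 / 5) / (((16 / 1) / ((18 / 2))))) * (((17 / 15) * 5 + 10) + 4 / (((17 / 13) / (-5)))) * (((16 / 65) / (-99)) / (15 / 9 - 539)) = 19 / 4898465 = 0.00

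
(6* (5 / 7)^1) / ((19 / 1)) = 0.23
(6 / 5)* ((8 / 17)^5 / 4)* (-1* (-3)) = 147456 / 7099285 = 0.02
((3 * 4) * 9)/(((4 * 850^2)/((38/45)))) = 57/1806250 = 0.00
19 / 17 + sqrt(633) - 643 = -10912 / 17 + sqrt(633) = -616.72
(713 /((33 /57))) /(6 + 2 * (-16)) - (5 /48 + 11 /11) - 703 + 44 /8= -5120347 /6864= -745.97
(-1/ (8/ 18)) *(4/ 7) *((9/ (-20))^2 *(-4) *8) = 1458/ 175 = 8.33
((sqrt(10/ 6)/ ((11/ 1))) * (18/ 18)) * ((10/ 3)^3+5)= 1135 * sqrt(15)/ 891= 4.93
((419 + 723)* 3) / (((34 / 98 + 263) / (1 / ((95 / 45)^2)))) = 2.92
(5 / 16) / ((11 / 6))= 15 / 88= 0.17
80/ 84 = 20/ 21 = 0.95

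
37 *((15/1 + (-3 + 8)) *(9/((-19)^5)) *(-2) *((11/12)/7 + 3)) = 291930/17332693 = 0.02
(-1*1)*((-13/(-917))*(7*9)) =-117/131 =-0.89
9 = 9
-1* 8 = -8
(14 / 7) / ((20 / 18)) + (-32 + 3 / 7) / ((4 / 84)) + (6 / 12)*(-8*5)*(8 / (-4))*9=-1506 / 5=-301.20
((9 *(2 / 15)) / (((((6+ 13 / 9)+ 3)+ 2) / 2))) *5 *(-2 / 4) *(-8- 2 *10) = 27 / 2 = 13.50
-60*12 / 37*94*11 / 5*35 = -5211360 / 37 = -140847.57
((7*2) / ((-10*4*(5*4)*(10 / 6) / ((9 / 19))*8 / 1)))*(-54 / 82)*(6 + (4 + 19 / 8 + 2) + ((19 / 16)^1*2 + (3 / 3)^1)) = 362313 / 49856000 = 0.01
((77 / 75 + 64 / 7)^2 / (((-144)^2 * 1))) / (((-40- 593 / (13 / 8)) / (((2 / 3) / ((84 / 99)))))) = -4076203703 / 421199170560000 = -0.00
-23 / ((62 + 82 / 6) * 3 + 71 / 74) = -1702 / 16869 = -0.10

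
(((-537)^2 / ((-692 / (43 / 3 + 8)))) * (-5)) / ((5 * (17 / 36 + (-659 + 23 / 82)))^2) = 3507638619204 / 816520291594585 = 0.00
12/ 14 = 6/ 7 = 0.86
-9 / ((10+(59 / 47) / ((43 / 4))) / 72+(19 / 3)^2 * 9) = -654804 / 26275139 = -0.02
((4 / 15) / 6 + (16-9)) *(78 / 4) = 4121 / 30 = 137.37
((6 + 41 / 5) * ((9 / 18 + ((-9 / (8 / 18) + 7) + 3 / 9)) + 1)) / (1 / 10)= -9727 / 6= -1621.17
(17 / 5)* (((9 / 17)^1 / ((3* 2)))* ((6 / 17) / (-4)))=-9 / 340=-0.03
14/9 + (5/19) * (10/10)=311/171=1.82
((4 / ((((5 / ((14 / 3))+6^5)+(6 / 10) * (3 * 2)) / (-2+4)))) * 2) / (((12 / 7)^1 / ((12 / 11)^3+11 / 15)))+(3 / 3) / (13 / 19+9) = 126887785655 / 1200476059992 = 0.11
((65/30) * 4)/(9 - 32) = -26/69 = -0.38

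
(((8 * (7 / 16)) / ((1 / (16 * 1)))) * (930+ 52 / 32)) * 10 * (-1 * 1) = -521710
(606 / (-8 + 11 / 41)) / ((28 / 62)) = -385113 / 2219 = -173.55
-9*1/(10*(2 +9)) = -9/110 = -0.08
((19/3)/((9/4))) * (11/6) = 418/81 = 5.16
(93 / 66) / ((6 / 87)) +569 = 25935 / 44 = 589.43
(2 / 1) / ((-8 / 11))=-11 / 4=-2.75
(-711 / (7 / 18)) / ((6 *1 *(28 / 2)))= -2133 / 98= -21.77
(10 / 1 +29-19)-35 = -15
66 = 66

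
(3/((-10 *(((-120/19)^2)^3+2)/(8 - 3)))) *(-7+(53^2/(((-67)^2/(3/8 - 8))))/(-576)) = 6804049822935635/41178637989641066496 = 0.00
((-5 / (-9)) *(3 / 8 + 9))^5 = 30517578125 / 7962624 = 3832.60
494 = 494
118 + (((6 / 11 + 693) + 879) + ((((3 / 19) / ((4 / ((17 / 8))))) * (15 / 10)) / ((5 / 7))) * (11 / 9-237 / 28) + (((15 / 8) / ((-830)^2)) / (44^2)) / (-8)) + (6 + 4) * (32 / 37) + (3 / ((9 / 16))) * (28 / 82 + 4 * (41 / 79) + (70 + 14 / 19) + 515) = 563809328815022197007 / 116616240148869120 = 4834.74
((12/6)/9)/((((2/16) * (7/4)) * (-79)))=-64/4977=-0.01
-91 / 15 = -6.07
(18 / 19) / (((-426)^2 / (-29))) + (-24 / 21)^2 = 12258291 / 9386342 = 1.31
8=8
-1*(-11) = 11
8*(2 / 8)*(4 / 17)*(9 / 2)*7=252 / 17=14.82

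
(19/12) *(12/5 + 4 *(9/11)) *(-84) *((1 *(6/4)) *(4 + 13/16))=-108927/20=-5446.35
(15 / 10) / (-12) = -1 / 8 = -0.12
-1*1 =-1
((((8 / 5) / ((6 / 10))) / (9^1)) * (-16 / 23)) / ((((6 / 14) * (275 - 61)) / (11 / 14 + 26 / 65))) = -2656 / 996705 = -0.00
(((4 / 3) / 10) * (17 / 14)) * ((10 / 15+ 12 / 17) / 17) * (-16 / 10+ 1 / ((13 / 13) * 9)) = -134 / 6885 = -0.02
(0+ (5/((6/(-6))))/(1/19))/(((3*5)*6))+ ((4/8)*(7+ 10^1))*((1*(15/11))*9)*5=51533/99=520.54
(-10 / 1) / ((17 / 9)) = -90 / 17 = -5.29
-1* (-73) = 73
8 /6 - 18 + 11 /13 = -617 /39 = -15.82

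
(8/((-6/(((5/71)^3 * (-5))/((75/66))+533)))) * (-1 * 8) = 2034837472/357911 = 5685.32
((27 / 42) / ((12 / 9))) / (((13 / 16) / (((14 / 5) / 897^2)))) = 0.00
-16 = -16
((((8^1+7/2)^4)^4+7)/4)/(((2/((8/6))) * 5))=6132610415680999107713/1966080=3119206957845560.26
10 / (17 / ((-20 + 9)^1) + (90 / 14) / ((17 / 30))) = 13090 / 12827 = 1.02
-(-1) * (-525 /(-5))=105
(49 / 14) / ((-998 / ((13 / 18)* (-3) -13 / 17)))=2093 / 203592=0.01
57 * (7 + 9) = 912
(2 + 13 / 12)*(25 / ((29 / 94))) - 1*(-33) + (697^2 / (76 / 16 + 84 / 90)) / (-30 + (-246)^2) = 10002041201 / 35185062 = 284.27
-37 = -37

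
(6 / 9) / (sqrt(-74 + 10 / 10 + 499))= sqrt(426) / 639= 0.03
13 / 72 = 0.18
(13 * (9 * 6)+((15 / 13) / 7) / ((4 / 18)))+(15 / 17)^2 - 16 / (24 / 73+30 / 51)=20532947065 / 29928262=686.07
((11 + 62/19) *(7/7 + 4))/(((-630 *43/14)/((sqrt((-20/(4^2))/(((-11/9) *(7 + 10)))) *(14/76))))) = -1897 *sqrt(935)/34833612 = -0.00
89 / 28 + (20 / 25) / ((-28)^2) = 779 / 245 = 3.18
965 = 965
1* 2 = 2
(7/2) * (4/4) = 7/2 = 3.50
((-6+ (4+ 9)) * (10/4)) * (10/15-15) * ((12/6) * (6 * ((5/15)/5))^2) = -1204/15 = -80.27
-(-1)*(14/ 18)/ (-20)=-7/ 180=-0.04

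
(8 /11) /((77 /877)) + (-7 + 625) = 626.28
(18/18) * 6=6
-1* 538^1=-538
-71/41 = -1.73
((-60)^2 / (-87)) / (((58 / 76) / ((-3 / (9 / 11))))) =167200 / 841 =198.81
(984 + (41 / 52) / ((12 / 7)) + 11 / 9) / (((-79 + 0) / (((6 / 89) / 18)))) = -1845197 / 39486096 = -0.05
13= 13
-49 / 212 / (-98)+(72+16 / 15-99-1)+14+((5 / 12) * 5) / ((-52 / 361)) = -4529891 / 165360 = -27.39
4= 4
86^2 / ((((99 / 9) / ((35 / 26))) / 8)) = 1035440 / 143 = 7240.84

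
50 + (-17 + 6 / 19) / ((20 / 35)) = 20.80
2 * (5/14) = 5/7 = 0.71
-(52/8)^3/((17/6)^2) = -19773/578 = -34.21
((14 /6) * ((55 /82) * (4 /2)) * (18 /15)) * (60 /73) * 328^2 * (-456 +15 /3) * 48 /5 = -104974442496 /73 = -1438006061.59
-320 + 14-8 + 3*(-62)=-500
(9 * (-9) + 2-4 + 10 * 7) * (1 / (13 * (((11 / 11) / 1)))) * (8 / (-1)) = 8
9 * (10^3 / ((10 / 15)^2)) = 20250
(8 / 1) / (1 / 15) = 120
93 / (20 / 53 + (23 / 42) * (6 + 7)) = 207018 / 16687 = 12.41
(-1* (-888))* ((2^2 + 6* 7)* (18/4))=183816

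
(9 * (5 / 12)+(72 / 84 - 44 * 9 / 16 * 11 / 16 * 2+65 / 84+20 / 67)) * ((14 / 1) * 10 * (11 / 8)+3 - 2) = -5486.07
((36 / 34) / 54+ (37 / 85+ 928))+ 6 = 238286 / 255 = 934.45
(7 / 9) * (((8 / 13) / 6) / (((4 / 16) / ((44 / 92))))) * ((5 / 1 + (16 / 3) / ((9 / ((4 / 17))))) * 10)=29062880 / 3705507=7.84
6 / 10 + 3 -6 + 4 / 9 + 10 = 362 / 45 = 8.04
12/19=0.63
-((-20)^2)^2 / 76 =-40000 / 19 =-2105.26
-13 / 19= -0.68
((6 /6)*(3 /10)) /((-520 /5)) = -3 /1040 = -0.00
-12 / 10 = -6 / 5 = -1.20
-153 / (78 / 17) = -867 / 26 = -33.35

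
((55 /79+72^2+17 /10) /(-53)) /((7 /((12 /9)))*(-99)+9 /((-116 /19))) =39606779 /210961995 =0.19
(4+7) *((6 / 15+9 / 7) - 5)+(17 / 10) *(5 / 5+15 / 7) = -1089 / 35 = -31.11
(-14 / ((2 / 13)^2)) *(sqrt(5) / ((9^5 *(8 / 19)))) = -22477 *sqrt(5) / 944784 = -0.05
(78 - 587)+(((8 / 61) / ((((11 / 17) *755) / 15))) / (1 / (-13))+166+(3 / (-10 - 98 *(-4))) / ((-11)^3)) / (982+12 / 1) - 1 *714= -5692483145113073 / 4655159706428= -1222.83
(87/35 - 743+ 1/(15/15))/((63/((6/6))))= -25883/2205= -11.74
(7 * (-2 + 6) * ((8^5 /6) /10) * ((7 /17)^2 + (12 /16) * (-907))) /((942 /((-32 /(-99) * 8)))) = -5770534977536 /202136715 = -28547.68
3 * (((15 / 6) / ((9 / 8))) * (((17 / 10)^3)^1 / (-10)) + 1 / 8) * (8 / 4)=-8701 / 1500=-5.80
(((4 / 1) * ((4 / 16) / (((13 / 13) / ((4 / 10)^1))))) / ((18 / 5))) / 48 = 1 / 432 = 0.00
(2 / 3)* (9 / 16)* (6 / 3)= 3 / 4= 0.75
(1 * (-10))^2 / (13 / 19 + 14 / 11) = 20900 / 409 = 51.10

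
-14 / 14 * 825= -825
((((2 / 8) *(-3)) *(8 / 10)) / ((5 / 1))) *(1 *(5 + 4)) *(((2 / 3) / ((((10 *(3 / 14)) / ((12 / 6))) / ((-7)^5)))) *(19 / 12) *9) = 20117979 / 125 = 160943.83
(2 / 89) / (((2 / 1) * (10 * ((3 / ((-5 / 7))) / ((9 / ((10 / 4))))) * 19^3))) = -3 / 21365785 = -0.00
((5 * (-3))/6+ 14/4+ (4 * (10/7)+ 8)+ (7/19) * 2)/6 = 685/266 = 2.58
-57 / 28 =-2.04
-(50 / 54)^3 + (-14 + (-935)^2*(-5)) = -86037144562 / 19683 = -4371139.79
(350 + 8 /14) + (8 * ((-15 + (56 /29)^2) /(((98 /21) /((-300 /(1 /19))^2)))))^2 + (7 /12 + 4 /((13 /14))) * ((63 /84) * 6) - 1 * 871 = 1420431519008645845146575017 /3604303976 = 394093153204302834.07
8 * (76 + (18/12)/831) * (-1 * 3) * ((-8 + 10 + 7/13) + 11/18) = -20687590/3601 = -5744.96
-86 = -86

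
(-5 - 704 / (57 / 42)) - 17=-10274 / 19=-540.74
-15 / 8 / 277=-15 / 2216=-0.01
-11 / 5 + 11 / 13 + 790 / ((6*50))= 499 / 390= 1.28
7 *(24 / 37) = 168 / 37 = 4.54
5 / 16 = 0.31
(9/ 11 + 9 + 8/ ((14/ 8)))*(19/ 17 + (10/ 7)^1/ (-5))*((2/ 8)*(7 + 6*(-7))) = -12465/ 119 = -104.75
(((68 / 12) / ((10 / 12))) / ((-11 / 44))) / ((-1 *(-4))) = -34 / 5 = -6.80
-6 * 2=-12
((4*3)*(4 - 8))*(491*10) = -235680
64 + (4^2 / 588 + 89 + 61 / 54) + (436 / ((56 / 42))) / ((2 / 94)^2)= 1911727477 / 2646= 722497.16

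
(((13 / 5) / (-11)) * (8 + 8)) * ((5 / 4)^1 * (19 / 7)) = -988 / 77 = -12.83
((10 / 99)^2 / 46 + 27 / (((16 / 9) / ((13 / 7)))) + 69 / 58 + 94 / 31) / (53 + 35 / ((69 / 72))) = 736019470051 / 2031909918192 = 0.36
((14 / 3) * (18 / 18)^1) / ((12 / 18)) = 7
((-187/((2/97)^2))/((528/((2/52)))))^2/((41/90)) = 127924811045/56762368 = 2253.69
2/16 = 0.12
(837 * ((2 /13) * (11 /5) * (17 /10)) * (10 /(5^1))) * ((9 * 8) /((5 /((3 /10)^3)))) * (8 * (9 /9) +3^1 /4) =266238819 /81250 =3276.79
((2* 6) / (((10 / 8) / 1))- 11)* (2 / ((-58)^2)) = -7 / 8410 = -0.00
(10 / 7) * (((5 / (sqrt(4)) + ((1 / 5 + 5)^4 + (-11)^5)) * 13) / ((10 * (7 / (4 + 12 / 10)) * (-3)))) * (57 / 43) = 643473717003 / 6584375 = 97727.38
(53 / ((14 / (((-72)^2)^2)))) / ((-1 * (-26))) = 356078592 / 91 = 3912951.56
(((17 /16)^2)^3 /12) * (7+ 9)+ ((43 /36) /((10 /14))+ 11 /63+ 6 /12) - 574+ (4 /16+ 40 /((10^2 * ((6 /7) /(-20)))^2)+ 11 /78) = -9741460357067 /17175674880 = -567.17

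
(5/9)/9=5/81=0.06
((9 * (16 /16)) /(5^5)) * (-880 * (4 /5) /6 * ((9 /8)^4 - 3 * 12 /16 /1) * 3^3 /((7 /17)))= 8043057 /560000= 14.36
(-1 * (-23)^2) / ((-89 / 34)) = 17986 / 89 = 202.09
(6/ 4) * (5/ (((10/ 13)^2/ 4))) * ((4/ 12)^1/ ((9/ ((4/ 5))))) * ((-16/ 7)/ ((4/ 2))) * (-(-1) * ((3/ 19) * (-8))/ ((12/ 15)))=5408/ 1995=2.71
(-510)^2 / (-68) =-3825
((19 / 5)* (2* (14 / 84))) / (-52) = -19 / 780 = -0.02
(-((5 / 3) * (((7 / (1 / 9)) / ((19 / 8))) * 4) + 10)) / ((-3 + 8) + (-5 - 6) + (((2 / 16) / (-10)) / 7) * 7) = 284000 / 9139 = 31.08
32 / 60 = 8 / 15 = 0.53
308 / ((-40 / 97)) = -7469 / 10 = -746.90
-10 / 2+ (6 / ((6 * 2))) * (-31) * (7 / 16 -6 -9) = 7063 / 32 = 220.72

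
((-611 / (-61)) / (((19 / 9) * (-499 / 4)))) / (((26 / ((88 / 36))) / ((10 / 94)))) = -220 / 578341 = -0.00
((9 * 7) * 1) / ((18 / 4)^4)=112 / 729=0.15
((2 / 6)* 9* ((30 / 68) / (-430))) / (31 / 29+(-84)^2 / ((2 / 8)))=-261 / 2393372948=-0.00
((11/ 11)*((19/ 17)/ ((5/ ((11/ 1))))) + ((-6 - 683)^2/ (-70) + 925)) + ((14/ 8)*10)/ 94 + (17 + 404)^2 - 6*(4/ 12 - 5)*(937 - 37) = 21990212471/ 111860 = 196586.92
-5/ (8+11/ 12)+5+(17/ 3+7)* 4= 17689/ 321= 55.11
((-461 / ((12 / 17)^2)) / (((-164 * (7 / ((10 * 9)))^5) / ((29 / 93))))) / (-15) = -1760371430625 / 42723394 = -41203.92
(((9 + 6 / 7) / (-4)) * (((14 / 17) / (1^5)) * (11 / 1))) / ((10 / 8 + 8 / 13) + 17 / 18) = -177606 / 22355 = -7.94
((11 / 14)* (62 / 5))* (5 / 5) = 341 / 35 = 9.74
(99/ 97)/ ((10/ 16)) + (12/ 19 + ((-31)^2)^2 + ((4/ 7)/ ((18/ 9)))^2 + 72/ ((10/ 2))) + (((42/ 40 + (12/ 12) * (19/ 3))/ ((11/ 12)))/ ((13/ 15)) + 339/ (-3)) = 59625678856983/ 64569505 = 923434.04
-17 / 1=-17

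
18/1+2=20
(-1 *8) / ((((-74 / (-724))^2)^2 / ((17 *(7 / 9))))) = -16348248499072 / 16867449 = -969218.79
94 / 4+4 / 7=337 / 14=24.07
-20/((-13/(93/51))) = 620/221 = 2.81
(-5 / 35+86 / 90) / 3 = 256 / 945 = 0.27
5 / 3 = 1.67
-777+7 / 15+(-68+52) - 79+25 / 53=-692494 / 795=-871.06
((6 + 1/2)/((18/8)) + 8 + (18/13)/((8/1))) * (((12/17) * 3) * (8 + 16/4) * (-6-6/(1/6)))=-2609208/221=-11806.37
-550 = -550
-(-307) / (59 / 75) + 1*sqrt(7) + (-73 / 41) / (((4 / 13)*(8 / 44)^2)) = sqrt(7) + 8329489 / 38704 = 217.86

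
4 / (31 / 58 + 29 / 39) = 9048 / 2891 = 3.13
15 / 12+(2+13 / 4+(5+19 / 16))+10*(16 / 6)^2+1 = 12211 / 144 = 84.80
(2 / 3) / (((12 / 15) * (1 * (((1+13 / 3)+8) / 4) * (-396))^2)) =1 / 2090880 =0.00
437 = 437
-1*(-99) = 99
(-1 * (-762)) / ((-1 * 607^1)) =-762 / 607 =-1.26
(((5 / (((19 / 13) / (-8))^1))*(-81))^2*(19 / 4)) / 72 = 6160050 / 19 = 324213.16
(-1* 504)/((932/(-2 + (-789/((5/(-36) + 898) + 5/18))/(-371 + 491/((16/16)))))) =5841243/5381135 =1.09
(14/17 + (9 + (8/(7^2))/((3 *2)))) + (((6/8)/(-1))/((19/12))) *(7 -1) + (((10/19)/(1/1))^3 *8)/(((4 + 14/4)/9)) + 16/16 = 161263538/17140641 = 9.41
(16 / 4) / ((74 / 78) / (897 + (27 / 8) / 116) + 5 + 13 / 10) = 1298611080 / 2045655811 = 0.63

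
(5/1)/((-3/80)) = -400/3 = -133.33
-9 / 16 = -0.56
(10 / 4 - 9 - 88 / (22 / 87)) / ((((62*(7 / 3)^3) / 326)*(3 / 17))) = -17681751 / 21266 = -831.46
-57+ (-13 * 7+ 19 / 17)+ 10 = -2327 / 17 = -136.88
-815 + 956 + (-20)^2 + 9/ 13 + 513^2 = 3428239/ 13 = 263710.69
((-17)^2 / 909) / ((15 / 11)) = 3179 / 13635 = 0.23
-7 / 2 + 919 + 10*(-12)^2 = 4711 / 2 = 2355.50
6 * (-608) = -3648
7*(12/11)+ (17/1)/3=439/33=13.30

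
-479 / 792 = -0.60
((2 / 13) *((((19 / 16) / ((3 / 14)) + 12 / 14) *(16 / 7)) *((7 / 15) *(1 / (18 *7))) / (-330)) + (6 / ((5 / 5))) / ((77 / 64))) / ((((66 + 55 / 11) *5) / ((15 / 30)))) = 8491349 / 1208917710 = 0.01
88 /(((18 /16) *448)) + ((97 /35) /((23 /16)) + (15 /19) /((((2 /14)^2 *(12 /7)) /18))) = 408.29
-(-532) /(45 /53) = 28196 /45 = 626.58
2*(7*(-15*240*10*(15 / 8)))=-945000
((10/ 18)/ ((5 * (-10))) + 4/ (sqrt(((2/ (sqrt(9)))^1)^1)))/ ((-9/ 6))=-3.26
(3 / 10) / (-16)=-3 / 160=-0.02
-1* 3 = -3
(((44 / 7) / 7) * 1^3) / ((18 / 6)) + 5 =779 / 147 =5.30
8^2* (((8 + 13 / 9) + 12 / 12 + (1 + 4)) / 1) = 8896 / 9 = 988.44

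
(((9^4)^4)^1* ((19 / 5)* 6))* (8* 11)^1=18589498534561668912 / 5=3717899706912333782.40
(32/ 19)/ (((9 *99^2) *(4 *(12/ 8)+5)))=32/ 18435681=0.00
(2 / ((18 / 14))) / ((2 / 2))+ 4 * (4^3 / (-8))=-274 / 9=-30.44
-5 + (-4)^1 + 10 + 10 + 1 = 12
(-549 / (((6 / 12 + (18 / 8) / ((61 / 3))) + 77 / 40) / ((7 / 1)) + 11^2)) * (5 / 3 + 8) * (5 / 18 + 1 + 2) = -891328340 / 6218601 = -143.33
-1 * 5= -5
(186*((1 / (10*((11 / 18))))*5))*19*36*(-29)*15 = -498081960 / 11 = -45280178.18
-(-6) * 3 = 18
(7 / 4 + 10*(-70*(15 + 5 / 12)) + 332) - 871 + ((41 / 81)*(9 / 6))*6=-407677 / 36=-11324.36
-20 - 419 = -439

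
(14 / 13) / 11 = 14 / 143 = 0.10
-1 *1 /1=-1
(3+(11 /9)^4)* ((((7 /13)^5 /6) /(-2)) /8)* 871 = -9662798089 /4497329304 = -2.15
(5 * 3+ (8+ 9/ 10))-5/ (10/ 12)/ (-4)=127/ 5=25.40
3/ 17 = 0.18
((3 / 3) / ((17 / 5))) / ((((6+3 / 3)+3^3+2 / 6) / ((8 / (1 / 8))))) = 960 / 1751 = 0.55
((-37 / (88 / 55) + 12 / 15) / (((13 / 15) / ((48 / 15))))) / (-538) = 2679 / 17485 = 0.15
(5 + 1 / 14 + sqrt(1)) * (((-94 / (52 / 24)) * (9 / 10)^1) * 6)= -129438 / 91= -1422.40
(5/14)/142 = 5/1988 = 0.00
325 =325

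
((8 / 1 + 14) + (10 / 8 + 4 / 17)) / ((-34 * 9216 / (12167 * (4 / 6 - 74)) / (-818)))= -437093574005 / 7990272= -54703.22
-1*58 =-58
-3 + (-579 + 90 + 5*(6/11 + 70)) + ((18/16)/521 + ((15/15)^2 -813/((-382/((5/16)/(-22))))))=-9688765377/70055744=-138.30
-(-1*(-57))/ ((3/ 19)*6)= -361/ 6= -60.17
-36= -36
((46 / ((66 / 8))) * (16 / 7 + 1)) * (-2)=-36.64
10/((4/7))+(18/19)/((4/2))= 683/38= 17.97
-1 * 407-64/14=-2881/7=-411.57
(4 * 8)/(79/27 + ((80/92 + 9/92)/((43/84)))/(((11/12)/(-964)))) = -9399456/582896543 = -0.02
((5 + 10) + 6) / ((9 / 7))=49 / 3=16.33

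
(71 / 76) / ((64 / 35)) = 0.51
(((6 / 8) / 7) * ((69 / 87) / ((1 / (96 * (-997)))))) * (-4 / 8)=4066.58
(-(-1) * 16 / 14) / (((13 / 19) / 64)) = 9728 / 91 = 106.90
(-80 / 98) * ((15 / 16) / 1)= -75 / 98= -0.77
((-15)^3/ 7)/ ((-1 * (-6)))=-1125/ 14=-80.36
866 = 866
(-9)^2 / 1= 81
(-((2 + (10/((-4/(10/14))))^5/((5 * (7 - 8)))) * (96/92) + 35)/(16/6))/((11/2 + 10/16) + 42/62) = -5878051887/2608513628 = -2.25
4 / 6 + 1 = 5 / 3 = 1.67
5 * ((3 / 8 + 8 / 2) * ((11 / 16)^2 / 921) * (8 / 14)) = 3025 / 471552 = 0.01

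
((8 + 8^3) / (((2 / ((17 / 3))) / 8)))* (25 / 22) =13393.94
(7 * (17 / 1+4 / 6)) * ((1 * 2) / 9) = 742 / 27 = 27.48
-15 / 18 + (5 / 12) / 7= -65 / 84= -0.77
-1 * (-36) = 36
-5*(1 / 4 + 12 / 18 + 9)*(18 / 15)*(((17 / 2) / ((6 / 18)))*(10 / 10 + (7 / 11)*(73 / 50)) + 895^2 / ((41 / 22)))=-2307055802569 / 90200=-25577115.33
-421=-421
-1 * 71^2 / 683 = -5041 / 683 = -7.38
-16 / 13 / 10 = -0.12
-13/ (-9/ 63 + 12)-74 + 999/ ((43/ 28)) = 2053657/ 3569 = 575.42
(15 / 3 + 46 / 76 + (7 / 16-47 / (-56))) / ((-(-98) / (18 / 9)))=14645 / 104272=0.14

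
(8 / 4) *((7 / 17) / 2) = 0.41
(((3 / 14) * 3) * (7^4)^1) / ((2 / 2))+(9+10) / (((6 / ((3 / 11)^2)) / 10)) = 1545.86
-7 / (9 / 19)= -14.78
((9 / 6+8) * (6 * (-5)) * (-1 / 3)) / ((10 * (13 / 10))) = 7.31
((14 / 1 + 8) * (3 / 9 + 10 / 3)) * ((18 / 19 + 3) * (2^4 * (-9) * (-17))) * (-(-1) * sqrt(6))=14810400 * sqrt(6) / 19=1909364.36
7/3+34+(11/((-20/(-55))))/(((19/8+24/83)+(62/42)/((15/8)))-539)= 12190690027/336045999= 36.28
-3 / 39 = -0.08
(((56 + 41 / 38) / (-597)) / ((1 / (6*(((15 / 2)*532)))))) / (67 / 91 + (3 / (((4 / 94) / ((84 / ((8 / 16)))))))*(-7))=41449590 / 1501367639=0.03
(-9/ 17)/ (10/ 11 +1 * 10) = -33/ 680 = -0.05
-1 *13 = -13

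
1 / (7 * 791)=1 / 5537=0.00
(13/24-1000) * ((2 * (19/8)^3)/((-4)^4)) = -104.60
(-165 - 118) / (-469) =283 / 469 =0.60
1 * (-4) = -4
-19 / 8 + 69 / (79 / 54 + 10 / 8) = 23.06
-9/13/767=-9/9971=-0.00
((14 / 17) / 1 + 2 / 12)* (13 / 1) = 12.87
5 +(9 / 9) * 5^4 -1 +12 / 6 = 631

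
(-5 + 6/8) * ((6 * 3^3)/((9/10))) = -765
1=1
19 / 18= 1.06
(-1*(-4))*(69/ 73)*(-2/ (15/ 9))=-4.54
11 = 11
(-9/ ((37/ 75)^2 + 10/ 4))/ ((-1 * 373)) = 101250/ 11511899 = 0.01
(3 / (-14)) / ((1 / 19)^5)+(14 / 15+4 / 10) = -22284835 / 42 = -530591.31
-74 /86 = -37 /43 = -0.86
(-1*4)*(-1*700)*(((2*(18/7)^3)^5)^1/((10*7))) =8635699989091146792960/4747561509943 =1818975903.95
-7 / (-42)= 1 / 6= 0.17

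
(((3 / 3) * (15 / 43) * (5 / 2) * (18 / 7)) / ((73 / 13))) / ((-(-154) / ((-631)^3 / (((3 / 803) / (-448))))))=78126331287.71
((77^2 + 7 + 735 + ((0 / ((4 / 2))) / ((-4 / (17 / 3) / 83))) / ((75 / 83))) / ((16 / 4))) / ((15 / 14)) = 46697 / 30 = 1556.57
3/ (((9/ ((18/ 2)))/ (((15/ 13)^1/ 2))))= 45/ 26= 1.73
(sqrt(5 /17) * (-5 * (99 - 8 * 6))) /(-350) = 3 * sqrt(85) /70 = 0.40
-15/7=-2.14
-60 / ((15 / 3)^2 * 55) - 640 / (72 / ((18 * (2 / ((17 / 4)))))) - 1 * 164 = -239.34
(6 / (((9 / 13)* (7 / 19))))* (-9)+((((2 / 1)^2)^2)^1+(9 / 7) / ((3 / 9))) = -1343 / 7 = -191.86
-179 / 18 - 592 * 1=-10835 / 18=-601.94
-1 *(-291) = 291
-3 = -3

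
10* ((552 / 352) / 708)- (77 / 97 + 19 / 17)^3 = -162074149337501 / 23280733035208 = -6.96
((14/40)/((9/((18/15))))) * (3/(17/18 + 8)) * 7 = 0.11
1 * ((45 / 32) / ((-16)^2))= 45 / 8192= 0.01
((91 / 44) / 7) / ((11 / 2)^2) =13 / 1331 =0.01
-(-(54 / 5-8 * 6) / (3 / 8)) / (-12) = 124 / 15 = 8.27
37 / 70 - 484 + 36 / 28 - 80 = -562.19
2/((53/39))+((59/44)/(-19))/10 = 648953/443080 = 1.46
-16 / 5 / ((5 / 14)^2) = -3136 / 125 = -25.09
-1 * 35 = -35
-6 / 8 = -3 / 4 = -0.75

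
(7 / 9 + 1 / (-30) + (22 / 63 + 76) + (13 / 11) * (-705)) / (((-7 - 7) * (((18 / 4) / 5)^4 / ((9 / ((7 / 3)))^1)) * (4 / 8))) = 634.99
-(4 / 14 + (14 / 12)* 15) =-249 / 14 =-17.79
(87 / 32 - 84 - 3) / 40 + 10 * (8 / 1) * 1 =99703 / 1280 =77.89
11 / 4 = 2.75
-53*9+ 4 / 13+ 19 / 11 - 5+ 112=-52619 / 143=-367.97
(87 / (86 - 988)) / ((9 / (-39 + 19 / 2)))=1711 / 5412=0.32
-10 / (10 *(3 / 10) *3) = -10 / 9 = -1.11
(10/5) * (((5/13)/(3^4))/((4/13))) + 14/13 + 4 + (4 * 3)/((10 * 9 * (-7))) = 375091/73710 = 5.09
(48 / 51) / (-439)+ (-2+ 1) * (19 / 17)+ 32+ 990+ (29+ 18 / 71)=556437510 / 529873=1050.13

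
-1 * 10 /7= -10 /7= -1.43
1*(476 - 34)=442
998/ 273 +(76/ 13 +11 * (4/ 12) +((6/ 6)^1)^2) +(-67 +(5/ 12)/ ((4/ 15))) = -51.27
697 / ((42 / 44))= 15334 / 21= 730.19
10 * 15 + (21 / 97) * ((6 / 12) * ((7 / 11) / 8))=2560947 / 17072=150.01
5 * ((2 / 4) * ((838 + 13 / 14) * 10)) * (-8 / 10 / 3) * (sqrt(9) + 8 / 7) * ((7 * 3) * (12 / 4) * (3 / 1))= -30654450 / 7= -4379207.14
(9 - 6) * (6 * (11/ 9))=22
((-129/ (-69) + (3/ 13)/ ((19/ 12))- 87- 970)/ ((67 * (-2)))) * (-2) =-5993368/ 380627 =-15.75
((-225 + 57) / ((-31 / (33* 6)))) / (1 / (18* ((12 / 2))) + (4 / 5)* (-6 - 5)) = -17962560 / 147157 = -122.06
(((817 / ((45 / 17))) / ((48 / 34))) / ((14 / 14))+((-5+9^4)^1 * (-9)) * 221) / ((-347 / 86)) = 3231732.63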